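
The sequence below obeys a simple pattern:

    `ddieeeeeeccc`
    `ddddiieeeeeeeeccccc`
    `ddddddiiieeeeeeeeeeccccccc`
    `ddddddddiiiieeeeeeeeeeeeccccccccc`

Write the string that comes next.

ddddddddddiiiiieeeeeeeeeeeeeeccccccccccc

Each string has the form d^{2n-2} i^{n-1} e^{2n+2} c^{2n-1}, where the shown terms are n = 2, 3, 4, 5.
Setting n = 6 gives 10, 5, 14, 11 characters in each block.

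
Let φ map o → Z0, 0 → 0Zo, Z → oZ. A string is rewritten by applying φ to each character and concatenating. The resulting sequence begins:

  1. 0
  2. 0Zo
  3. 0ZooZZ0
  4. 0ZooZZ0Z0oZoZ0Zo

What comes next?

0ZooZZ0Z0oZoZ0ZooZ0ZoZ0oZZ0oZ0ZooZZ0

Applying the rule to each of the 16 symbols of 0ZooZZ0Z0oZoZ0Zo gives the pieces 0Zo oZ Z0 Z0 oZ oZ 0Zo oZ 0Zo Z0 oZ Z0 oZ 0Zo oZ Z0, which concatenate to the answer.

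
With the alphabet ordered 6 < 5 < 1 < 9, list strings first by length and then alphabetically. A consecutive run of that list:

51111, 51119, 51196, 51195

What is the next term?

51191

The successor of 51195 increments the rightmost position that isn't already 9 and resets every position after it to 6.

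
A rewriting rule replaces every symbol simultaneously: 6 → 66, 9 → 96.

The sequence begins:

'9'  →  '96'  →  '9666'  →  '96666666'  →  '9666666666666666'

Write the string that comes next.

Applying the rule to each of the 16 symbols of 9666666666666666 gives the pieces 96 66 66 66 66 66 66 66 66 66 66 66 66 66 66 66, which concatenate to the answer.

96666666666666666666666666666666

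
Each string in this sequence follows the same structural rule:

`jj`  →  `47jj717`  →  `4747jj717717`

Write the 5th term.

Every step adds 47 to the front and 717 to the end of the previous string.
From 4747jj717717, 2 further steps: 4747jj717717 → 474747jj717717717 → (answer).

47474747jj717717717717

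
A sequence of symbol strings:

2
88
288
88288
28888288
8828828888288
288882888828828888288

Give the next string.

This is a Fibonacci-style word recurrence s(k) = s(k−2)·s(k−1): e.g. 2·88 = 288.
So term 8 is 8828828888288·288882888828828888288.

8828828888288288882888828828888288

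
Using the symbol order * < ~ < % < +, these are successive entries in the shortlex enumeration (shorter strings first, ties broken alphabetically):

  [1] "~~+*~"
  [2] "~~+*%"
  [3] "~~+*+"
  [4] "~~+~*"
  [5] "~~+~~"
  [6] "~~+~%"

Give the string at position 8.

Stepping forward 2 times from ~~+~%: ~~+~% → ~~+~+, then the target.

~~+%*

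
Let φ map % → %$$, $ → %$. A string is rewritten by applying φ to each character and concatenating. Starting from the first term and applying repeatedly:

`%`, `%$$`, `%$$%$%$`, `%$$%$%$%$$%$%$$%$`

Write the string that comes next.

Rewriting the 17 symbols of %$$%$%$%$$%$%$$%$ one by one yields %$$ %$ %$ %$$ %$ %$$ %$ %$$ %$ %$ %$$ %$ %$$ %$ %$ %$$ %$; concatenated:

%$$%$%$%$$%$%$$%$%$$%$%$%$$%$%$$%$%$%$$%$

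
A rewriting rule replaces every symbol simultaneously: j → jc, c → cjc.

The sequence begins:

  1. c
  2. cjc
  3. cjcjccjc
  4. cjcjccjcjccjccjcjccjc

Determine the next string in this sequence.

cjcjccjcjccjccjcjccjcjccjccjcjccjccjcjccjcjccjccjcjccjc

Replace each of the 21 characters of cjcjccjcjccjccjcjccjc in place — cjc jc cjc jc cjc cjc jc cjc jc cjc cjc jc cjc cjc jc cjc jc cjc cjc jc cjc — and concatenate.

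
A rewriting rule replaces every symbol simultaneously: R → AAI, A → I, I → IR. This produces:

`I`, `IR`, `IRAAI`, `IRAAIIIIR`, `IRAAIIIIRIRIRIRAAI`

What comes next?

IRAAIIIIRIRIRIRAAIIRAAIIRAAIIRAAIIIIR

φ(IRAAIIIIRIRIRIRAAI) expands symbol-by-symbol to IR AAI I I IR IR IR IR AAI IR AAI IR AAI IR AAI I I IR; joining the 18 pieces gives the next term.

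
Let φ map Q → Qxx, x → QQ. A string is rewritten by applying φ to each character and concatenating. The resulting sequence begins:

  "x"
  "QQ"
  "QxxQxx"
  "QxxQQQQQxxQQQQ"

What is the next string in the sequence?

QxxQQQQQxxQxxQxxQxxQxxQQQQQxxQxxQxxQxx

φ(QxxQQQQQxxQQQQ) expands symbol-by-symbol to Qxx QQ QQ Qxx Qxx Qxx Qxx Qxx QQ QQ Qxx Qxx Qxx Qxx; joining the 14 pieces gives the next term.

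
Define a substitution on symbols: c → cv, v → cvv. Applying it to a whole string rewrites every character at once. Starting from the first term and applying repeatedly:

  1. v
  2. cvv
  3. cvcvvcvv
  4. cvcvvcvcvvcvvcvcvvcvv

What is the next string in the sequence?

Replace each of the 21 characters of cvcvvcvcvvcvvcvcvvcvv in place — cv cvv cv cvv cvv cv cvv cv cvv cvv cv cvv cvv cv cvv cv cvv cvv cv cvv cvv — and concatenate.

cvcvvcvcvvcvvcvcvvcvcvvcvvcvcvvcvvcvcvvcvcvvcvvcvcvvcvv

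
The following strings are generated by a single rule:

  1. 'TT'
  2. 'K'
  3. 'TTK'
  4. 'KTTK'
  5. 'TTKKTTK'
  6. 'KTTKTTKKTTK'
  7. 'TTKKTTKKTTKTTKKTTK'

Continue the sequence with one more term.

From term 3 onward, concatenate the second-to-last term with the last: TT·K = TTK, K·TTK = KTTK, …
So term 8 is KTTKTTKKTTK·TTKKTTKKTTKTTKKTTK.

KTTKTTKKTTKTTKKTTKKTTKTTKKTTK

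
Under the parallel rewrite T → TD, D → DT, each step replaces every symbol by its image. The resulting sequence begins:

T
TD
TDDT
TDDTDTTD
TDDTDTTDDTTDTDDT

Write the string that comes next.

Rewriting the 16 symbols of TDDTDTTDDTTDTDDT one by one yields TD DT DT TD DT TD TD DT DT TD TD DT TD DT DT TD; concatenated:

TDDTDTTDDTTDTDDTDTTDTDDTTDDTDTTD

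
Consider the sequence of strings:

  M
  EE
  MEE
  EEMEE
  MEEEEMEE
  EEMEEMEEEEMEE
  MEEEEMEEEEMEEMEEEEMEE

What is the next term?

EEMEEMEEEEMEEMEEEEMEEEEMEEMEEEEMEE

This is a Fibonacci-style word recurrence s(k) = s(k−2)·s(k−1): e.g. M·EE = MEE.
So term 8 is EEMEEMEEEEMEE·MEEEEMEEEEMEEMEEEEMEE.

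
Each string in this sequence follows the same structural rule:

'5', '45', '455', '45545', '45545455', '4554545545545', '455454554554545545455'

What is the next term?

From term 3 onward, concatenate the last term with the second-to-last: 45·5 = 455, 455·45 = 45545, …
Continuing: 455454554554545545455 · 4554545545545 gives term 8.

4554545545545455454554554545545545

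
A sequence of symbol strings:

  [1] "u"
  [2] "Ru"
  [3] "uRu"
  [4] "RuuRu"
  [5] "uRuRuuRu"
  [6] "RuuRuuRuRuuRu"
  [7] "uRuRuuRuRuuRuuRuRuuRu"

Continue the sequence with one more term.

RuuRuuRuRuuRuuRuRuuRuRuuRuuRuRuuRu

From term 3 onward, concatenate the second-to-last term with the last: u·Ru = uRu, Ru·uRu = RuuRu, …
Continuing: RuuRuuRuRuuRu · uRuRuuRuRuuRuuRuRuuRu gives term 8.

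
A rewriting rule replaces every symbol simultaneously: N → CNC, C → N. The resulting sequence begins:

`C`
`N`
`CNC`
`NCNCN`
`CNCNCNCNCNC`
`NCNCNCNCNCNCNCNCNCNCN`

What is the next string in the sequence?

Rewriting the 21 symbols of NCNCNCNCNCNCNCNCNCNCN one by one yields CNC N CNC N CNC N CNC N CNC N CNC N CNC N CNC N CNC N CNC N CNC; concatenated:

CNCNCNCNCNCNCNCNCNCNCNCNCNCNCNCNCNCNCNCNCNC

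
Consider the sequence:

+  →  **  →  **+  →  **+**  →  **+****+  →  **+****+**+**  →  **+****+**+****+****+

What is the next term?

**+****+**+****+****+**+****+**+**

From term 3 onward, concatenate the last term with the second-to-last: **·+ = **+, **+·** = **+**, …
Continuing: **+****+**+****+****+ · **+****+**+** gives term 8.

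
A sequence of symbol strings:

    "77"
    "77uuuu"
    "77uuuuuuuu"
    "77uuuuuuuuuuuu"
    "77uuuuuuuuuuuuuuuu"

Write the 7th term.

The strings grow by a fixed suffix uuuu each time.
From 77uuuuuuuuuuuuuuuu, 2 further steps: 77uuuuuuuuuuuuuuuu → 77uuuuuuuuuuuuuuuuuuuu → (answer).

77uuuuuuuuuuuuuuuuuuuuuuuu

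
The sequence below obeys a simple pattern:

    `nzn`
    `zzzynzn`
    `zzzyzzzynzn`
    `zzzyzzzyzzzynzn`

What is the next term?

zzzyzzzyzzzyzzzynzn

The strings grow by a fixed prefix zzzy each time.
One more step from zzzyzzzyzzzynzn gives the answer.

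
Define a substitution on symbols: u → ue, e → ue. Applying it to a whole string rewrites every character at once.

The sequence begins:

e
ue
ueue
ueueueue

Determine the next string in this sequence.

ueueueueueueueue

Expanding ueueueue: u→ue, e→ue, u→ue, e→ue, u→ue, e→ue, u→ue, e→ue. Concatenated: ue ue ue ue ue ue ue ue.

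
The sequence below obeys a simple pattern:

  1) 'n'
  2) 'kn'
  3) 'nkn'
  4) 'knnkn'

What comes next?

nknknnkn

This is a Fibonacci-style word recurrence s(k) = s(k−2)·s(k−1): e.g. n·kn = nkn.
So term 5 is nkn·knnkn.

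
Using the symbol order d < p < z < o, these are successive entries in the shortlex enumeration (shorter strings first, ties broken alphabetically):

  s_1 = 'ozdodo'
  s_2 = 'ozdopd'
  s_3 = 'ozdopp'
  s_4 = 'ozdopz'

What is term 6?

Stepping forward 2 times from ozdopz: ozdopz → ozdopo, then the target.

ozdozd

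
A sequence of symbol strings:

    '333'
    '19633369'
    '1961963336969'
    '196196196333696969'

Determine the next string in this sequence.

Each term wraps the previous one in 196 on the left and 69 on the right.
One more step from 196196196333696969 gives the answer.

19619619619633369696969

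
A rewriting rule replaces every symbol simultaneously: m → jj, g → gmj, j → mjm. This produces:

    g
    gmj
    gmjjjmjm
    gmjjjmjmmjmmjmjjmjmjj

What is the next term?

Applying the rule to each of the 21 symbols of gmjjjmjmmjmmjmjjmjmjj gives the pieces gmj jj mjm mjm mjm jj mjm jj jj mjm jj jj mjm jj mjm mjm jj mjm jj mjm mjm, which concatenate to the answer.

gmjjjmjmmjmmjmjjmjmjjjjmjmjjjjmjmjjmjmmjmjjmjmjjmjmmjm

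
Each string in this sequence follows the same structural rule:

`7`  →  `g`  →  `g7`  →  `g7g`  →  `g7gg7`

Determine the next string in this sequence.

From term 3 onward, concatenate the last term with the second-to-last: g·7 = g7, g7·g = g7g, …
The next term joins g7gg7 and g7g.

g7gg7g7g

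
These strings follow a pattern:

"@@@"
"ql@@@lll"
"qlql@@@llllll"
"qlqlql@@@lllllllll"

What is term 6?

s(k+1) = ql·s(k)·lll, so each term gains ql as a prefix and lll as a suffix.
From qlqlql@@@lllllllll, 2 further steps: qlqlql@@@lllllllll → qlqlqlql@@@llllllllllll → (answer).

qlqlqlqlql@@@lllllllllllllll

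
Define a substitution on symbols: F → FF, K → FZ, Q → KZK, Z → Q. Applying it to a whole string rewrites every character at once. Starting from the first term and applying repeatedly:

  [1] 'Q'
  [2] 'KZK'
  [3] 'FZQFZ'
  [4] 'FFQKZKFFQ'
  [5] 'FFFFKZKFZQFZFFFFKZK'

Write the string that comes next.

φ(FFFFKZKFZQFZFFFFKZK) expands symbol-by-symbol to FF FF FF FF FZ Q FZ FF Q KZK FF Q FF FF FF FF FZ Q FZ; joining the 19 pieces gives the next term.

FFFFFFFFFZQFZFFQKZKFFQFFFFFFFFFZQFZ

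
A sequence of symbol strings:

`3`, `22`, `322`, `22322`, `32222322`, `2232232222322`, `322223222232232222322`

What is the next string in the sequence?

2232232222322322223222232232222322

Each term (from the third on) is the two preceding terms concatenated in order: term 3 = 3·22 = 322.
Continuing: 2232232222322 · 322223222232232222322 gives term 8.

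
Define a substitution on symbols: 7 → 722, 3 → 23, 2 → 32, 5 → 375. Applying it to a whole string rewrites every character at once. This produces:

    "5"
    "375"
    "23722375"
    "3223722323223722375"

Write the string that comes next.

233232237223232233223323223722323223722375

Applying the rule to each of the 19 symbols of 3223722323223722375 gives the pieces 23 32 32 23 722 32 32 23 32 23 32 32 23 722 32 32 23 722 375, which concatenate to the answer.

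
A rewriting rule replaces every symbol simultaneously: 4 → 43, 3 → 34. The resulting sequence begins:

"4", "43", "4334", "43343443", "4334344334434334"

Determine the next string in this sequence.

Applying the rule to each of the 16 symbols of 4334344334434334 gives the pieces 43 34 34 43 34 43 43 34 34 43 43 34 43 34 34 43, which concatenate to the answer.

43343443344343343443433443343443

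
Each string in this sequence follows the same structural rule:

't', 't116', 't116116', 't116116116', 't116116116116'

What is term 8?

t116116116116116116116

The strings grow by a fixed suffix 116 each time.
From t116116116116, 3 further steps: t116116116116 → t116116116116116 → t116116116116116116 → (answer).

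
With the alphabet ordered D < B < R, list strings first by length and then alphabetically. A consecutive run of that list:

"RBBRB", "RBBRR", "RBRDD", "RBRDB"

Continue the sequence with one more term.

Find the rightmost character of RBRDB below R, bump it to the next letter, and reset everything to its right to D.

RBRDR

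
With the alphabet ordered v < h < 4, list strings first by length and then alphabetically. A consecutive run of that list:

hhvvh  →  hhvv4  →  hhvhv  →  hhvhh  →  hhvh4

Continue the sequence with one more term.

hhv4v

Find the rightmost character of hhvh4 below 4, bump it to the next letter, and reset everything to its right to v.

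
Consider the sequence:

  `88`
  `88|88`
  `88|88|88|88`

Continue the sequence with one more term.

88|88|88|88|88|88|88|88

s(k+1) = s(k)·|·s(k) — each term doubles the last with '|' between the halves.
One more doubling of 88|88|88|88 gives the answer.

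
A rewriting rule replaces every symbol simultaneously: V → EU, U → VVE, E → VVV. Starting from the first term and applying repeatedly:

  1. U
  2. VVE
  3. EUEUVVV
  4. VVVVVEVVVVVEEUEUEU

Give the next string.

EUEUEUEUEUVVVEUEUEUEUEUVVVVVVVVEVVVVVEVVVVVE

Replace each of the 18 characters of VVVVVEVVVVVEEUEUEU in place — EU EU EU EU EU VVV EU EU EU EU EU VVV VVV VVE VVV VVE VVV VVE — and concatenate.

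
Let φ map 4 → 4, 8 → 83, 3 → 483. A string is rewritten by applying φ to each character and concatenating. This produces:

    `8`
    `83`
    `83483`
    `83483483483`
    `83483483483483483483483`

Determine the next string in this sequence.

Applying the rule to each of the 23 symbols of 83483483483483483483483 gives the pieces 83 483 4 83 483 4 83 483 4 83 483 4 83 483 4 83 483 4 83 483 4 83 483, which concatenate to the answer.

83483483483483483483483483483483483483483483483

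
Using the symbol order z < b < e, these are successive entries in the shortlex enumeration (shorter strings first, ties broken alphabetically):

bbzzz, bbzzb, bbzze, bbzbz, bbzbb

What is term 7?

bbzez

Continuing the enumeration 2 steps past bbzbb: bbzbb → bbzbe → (answer).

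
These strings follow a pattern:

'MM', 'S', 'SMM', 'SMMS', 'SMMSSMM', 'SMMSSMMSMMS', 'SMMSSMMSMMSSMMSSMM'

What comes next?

SMMSSMMSMMSSMMSSMMSMMSSMMSMMS

Each term (from the third on) is the previous term followed by the one before it: term 3 = S·MM = SMM.
The next term joins SMMSSMMSMMSSMMSSMM and SMMSSMMSMMS.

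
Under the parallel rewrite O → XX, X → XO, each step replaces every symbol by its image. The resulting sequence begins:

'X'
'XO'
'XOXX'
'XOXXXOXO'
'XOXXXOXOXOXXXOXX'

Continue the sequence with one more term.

XOXXXOXOXOXXXOXXXOXXXOXOXOXXXOXO

Replace each of the 16 characters of XOXXXOXOXOXXXOXX in place — XO XX XO XO XO XX XO XX XO XX XO XO XO XX XO XO — and concatenate.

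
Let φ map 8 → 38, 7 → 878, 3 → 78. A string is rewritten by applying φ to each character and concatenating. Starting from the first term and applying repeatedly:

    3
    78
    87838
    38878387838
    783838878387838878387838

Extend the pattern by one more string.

Rewriting the 24 symbols of 783838878387838878387838 one by one yields 878 38 78 38 78 38 38 878 38 78 38 878 38 78 38 38 878 38 78 38 878 38 78 38; concatenated:

87838783878383887838783887838783838878387838878387838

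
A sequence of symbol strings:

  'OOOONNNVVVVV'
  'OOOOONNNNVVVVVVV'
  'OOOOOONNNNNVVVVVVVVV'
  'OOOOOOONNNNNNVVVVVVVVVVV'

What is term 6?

OOOOOOOOONNNNNNNNVVVVVVVVVVVVVVV

Each string has the form O^{n+2} N^{n+1} V^{2n+1}, where the shown terms are n = 2, 3, 4, 5.
Setting n = 7 gives 9, 8, 15 characters in each block.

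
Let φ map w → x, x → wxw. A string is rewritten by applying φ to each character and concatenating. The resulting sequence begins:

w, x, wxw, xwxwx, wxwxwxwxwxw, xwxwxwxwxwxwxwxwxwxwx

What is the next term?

Rewriting the 21 symbols of xwxwxwxwxwxwxwxwxwxwx one by one yields wxw x wxw x wxw x wxw x wxw x wxw x wxw x wxw x wxw x wxw x wxw; concatenated:

wxwxwxwxwxwxwxwxwxwxwxwxwxwxwxwxwxwxwxwxwxw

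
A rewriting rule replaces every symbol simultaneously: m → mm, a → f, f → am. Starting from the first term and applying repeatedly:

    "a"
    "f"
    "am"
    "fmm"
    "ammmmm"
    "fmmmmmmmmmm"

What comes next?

ammmmmmmmmmmmmmmmmmmmm

Apply φ to fmmmmmmmmmm symbol by symbol: f→am, m→mm, m→mm, m→mm, m→mm, m→mm, m→mm, m→mm, m→mm, m→mm, m→mm; joined: am mm mm mm mm mm mm mm mm mm mm.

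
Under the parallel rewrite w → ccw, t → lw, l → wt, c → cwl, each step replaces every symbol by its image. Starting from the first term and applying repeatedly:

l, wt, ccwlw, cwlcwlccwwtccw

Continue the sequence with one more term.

Replace each of the 14 characters of cwlcwlccwwtccw in place — cwl ccw wt cwl ccw wt cwl cwl ccw ccw lw cwl cwl ccw — and concatenate.

cwlccwwtcwlccwwtcwlcwlccwccwlwcwlcwlccw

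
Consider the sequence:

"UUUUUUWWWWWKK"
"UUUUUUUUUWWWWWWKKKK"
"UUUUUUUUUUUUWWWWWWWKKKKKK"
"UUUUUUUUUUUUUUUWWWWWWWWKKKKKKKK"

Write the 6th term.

Reading off run lengths: U runs 6, 9, 12, 15; W runs 5, 6, 7, 8; K runs 2, 4, 6, 8 — each is linear in n, where the shown terms are n = 2, 3, 4, 5.
Setting n = 7 gives 21, 10, 12 characters in each block.

UUUUUUUUUUUUUUUUUUUUUWWWWWWWWWWKKKKKKKKKKKK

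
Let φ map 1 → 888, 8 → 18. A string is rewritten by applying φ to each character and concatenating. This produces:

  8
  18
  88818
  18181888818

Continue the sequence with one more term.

Rewriting each symbol of 18181888818: 1→888, 8→18, 1→888, 8→18, 1→888, 8→18, 8→18, 8→18, 8→18, 1→888, 8→18, which concatenates to 888 18 888 18 888 18 18 18 18 888 18.

88818888188881818181888818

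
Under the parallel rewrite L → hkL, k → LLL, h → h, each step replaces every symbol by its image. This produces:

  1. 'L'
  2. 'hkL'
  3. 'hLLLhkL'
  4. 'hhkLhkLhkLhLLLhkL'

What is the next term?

φ(hhkLhkLhkLhLLLhkL) expands symbol-by-symbol to h h LLL hkL h LLL hkL h LLL hkL h hkL hkL hkL h LLL hkL; joining the 17 pieces gives the next term.

hhLLLhkLhLLLhkLhLLLhkLhhkLhkLhkLhLLLhkL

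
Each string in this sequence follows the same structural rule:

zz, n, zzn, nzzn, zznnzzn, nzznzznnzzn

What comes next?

zznnzznnzznzznnzzn

From term 3 onward, concatenate the second-to-last term with the last: zz·n = zzn, n·zzn = nzzn, …
So term 7 is zznnzzn·nzznzznnzzn.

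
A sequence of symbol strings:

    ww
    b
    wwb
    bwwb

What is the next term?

wwbbwwb

Each term (from the third on) is the two preceding terms concatenated in order: term 3 = ww·b = wwb.
Continuing: wwb · bwwb gives term 5.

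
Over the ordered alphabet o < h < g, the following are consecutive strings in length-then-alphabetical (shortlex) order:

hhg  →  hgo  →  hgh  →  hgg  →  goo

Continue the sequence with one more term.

Find the rightmost character of goo below g, bump it to the next letter, and reset everything to its right to o.

goh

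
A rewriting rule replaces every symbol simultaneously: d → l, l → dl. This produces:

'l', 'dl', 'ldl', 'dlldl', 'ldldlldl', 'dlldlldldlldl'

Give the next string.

ldldlldldlldlldldlldl

Applying the rule to each of the 13 symbols of dlldlldldlldl gives the pieces l dl dl l dl dl l dl l dl dl l dl, which concatenate to the answer.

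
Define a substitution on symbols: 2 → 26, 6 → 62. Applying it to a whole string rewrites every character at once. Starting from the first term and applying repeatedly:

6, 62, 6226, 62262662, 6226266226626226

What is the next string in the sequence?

φ(6226266226626226) expands symbol-by-symbol to 62 26 26 62 26 62 62 26 26 62 62 26 62 26 26 62; joining the 16 pieces gives the next term.

62262662266262262662622662262662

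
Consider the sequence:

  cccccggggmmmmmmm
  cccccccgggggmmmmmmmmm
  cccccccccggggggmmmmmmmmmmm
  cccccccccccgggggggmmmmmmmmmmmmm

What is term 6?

cccccccccccccccgggggggggmmmmmmmmmmmmmmmmm

The n-th term is 2n-1 c's then n+1 g's then 2n+1 m's, where the shown terms are n = 3, 4, 5, 6.
Setting n = 8 gives 15, 9, 17 characters in each block.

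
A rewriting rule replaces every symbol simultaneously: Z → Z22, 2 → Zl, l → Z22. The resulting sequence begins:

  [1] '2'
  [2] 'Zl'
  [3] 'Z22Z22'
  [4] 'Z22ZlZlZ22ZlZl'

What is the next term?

Applying the rule to each of the 14 symbols of Z22ZlZlZ22ZlZl gives the pieces Z22 Zl Zl Z22 Z22 Z22 Z22 Z22 Zl Zl Z22 Z22 Z22 Z22, which concatenate to the answer.

Z22ZlZlZ22Z22Z22Z22Z22ZlZlZ22Z22Z22Z22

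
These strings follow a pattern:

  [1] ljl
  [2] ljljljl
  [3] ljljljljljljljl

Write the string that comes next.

Each string is two copies of the previous one joined by 'j'.
Doubling ljljljljljljljl with 'j' between the halves:

ljljljljljljljljljljljljljljljl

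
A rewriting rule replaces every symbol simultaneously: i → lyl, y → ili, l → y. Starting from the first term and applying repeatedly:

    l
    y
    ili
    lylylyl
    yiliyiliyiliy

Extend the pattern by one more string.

φ(yiliyiliyiliy) expands symbol-by-symbol to ili lyl y lyl ili lyl y lyl ili lyl y lyl ili; joining the 13 pieces gives the next term.

ililylylylililylylylililylylylili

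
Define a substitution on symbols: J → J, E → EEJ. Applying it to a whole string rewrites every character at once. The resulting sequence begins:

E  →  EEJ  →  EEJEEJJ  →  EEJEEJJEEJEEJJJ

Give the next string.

EEJEEJJEEJEEJJJEEJEEJJEEJEEJJJJ

Replace each of the 15 characters of EEJEEJJEEJEEJJJ in place — EEJ EEJ J EEJ EEJ J J EEJ EEJ J EEJ EEJ J J J — and concatenate.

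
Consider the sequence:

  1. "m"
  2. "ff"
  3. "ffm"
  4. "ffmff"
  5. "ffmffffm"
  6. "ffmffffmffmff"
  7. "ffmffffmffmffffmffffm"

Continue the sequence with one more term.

From term 3 onward, concatenate the last term with the second-to-last: ff·m = ffm, ffm·ff = ffmff, …
The next term joins ffmffffmffmffffmffffm and ffmffffmffmff.

ffmffffmffmffffmffffmffmffffmffmff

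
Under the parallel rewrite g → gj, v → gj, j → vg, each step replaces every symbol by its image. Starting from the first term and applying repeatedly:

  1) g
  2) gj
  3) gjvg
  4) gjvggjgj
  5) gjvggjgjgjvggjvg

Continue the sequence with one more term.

Rewriting the 16 symbols of gjvggjgjgjvggjvg one by one yields gj vg gj gj gj vg gj vg gj vg gj gj gj vg gj gj; concatenated:

gjvggjgjgjvggjvggjvggjgjgjvggjgj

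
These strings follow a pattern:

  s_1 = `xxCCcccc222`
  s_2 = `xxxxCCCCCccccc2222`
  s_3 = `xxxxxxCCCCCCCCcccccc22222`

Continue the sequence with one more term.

Each string has the form x^{2n} C^{3n-1} c^{n+3} 2^{n+2} (n = 1, 2, …).
At n = 4 the blocks have lengths 8, 11, 7, 6.

xxxxxxxxCCCCCCCCCCCccccccc222222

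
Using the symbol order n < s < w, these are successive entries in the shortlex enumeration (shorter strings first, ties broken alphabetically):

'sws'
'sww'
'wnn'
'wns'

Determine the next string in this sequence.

wnw

Treat wns as a base-3 numeral over the given alphabet and add one, carrying through any trailing w's.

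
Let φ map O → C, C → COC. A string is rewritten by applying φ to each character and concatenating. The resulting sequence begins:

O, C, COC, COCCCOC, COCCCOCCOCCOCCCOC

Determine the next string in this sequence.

Replace each of the 17 characters of COCCCOCCOCCOCCCOC in place — COC C COC COC COC C COC COC C COC COC C COC COC COC C COC — and concatenate.

COCCCOCCOCCOCCCOCCOCCCOCCOCCCOCCOCCOCCCOC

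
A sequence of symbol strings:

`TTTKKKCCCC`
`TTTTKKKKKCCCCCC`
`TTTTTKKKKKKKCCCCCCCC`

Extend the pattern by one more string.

Term n consists of n+1 T's, followed by 2n-1 K's, followed by 2n C's, where the shown terms are n = 2, 3, 4.
At n = 5 the blocks have lengths 6, 9, 10.

TTTTTTKKKKKKKKKCCCCCCCCCC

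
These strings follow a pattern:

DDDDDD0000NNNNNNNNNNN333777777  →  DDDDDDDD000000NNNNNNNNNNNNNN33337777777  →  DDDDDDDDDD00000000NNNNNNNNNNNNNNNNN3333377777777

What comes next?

The n-th term is 2n D's then 2n-2 0's then 3n+2 N's then n 3's then n+3 7's, where the shown terms are n = 3, 4, 5.
For the next term, n = 6, so the run lengths are 12, 10, 20, 6, 9.

DDDDDDDDDDDD0000000000NNNNNNNNNNNNNNNNNNNN333333777777777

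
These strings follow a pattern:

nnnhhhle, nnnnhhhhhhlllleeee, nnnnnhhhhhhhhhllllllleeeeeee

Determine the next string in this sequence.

nnnnnnhhhhhhhhhhhhlllllllllleeeeeeeeee

Each string has the form n^{n+2} h^{3n} l^{3n-2} e^{3n-2} (n = 1, 2, …).
For the next term, n = 4, so the run lengths are 6, 12, 10, 10.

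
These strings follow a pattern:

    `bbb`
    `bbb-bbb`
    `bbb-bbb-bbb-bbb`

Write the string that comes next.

s(k+1) = s(k)·-·s(k) — each term doubles the last with '-' between the halves.
Doubling bbb-bbb-bbb-bbb with '-' between the halves:

bbb-bbb-bbb-bbb-bbb-bbb-bbb-bbb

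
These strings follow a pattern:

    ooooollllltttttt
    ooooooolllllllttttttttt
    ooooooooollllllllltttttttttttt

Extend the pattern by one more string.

The n-th term is 2n+3 o's then 2n+3 l's then 3n+3 t's (n = 1, 2, …).
For the next term, n = 4, so the run lengths are 11, 11, 15.

ooooooooooolllllllllllttttttttttttttt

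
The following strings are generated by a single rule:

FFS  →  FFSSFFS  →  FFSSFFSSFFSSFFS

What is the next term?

Every step duplicates the string with 'S' between the halves.
One more doubling of FFSSFFSSFFSSFFS gives the answer.

FFSSFFSSFFSSFFSSFFSSFFSSFFSSFFS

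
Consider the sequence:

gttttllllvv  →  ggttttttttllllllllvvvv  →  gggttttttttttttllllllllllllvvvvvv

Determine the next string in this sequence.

ggggttttttttttttttttllllllllllllllllvvvvvvvv

Reading off run lengths: g runs 1, 2, 3; t runs 4, 8, 12; l runs 4, 8, 12; v runs 2, 4, 6 — each is linear in n (n = 1, 2, …).
For the next term, n = 4, so the run lengths are 4, 16, 16, 8.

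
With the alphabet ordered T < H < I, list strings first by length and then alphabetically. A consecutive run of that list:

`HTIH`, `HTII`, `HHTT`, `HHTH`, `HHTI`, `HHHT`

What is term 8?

HHHI

Advancing 2 positions from HHHT through HHHT → HHHH reaches term 8.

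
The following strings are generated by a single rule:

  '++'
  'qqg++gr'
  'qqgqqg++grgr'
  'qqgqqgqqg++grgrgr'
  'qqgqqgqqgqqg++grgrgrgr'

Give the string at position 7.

qqgqqgqqgqqgqqgqqg++grgrgrgrgrgr

Each term wraps the previous one in qqg on the left and gr on the right.
From qqgqqgqqgqqg++grgrgrgr, 2 further steps: qqgqqgqqgqqg++grgrgrgr → qqgqqgqqgqqgqqg++grgrgrgrgr → (answer).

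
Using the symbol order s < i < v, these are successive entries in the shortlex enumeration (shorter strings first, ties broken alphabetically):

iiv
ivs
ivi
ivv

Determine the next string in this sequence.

Find the rightmost character of ivv below v, bump it to the next letter, and reset everything to its right to s.

vss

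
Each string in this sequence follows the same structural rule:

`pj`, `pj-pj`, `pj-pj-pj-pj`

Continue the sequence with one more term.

s(k+1) = s(k)·-·s(k) — each term doubles the last with '-' between the halves.
Doubling pj-pj-pj-pj with '-' between the halves:

pj-pj-pj-pj-pj-pj-pj-pj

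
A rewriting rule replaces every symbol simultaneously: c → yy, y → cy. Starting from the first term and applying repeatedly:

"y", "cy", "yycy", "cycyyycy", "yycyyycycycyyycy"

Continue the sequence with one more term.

Replace each of the 16 characters of yycyyycycycyyycy in place — cy cy yy cy cy cy yy cy yy cy yy cy cy cy yy cy — and concatenate.

cycyyycycycyyycyyycyyycycycyyycy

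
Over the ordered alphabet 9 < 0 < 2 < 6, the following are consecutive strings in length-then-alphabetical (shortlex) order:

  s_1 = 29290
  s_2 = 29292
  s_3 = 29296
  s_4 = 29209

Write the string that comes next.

29200

The successor of 29209 increments the rightmost position that isn't already 6 and resets every position after it to 9.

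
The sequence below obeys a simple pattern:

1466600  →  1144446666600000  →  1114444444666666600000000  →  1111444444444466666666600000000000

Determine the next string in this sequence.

Reading off run lengths: 1 runs 1, 2, 3, 4; 4 runs 1, 4, 7, 10; 6 runs 3, 5, 7, 9; 0 runs 2, 5, 8, 11 — each is linear in n (n = 1, 2, …).
For the next term, n = 5, so the run lengths are 5, 13, 11, 14.

1111144444444444446666666666600000000000000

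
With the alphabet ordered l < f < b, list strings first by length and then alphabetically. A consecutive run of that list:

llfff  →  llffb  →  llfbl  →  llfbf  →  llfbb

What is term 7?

llblf

Stepping forward 2 times from llfbb: llfbb → llbll, then the target.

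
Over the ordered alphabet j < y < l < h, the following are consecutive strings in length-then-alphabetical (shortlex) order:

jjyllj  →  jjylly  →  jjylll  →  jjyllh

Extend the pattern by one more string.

jjylhj

Find the rightmost character of jjyllh below h, bump it to the next letter, and reset everything to its right to j.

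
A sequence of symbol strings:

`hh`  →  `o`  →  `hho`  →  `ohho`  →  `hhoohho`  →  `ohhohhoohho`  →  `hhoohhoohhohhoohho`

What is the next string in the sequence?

ohhohhoohhohhoohhoohhohhoohho

This is a Fibonacci-style word recurrence s(k) = s(k−2)·s(k−1): e.g. hh·o = hho.
So term 8 is ohhohhoohho·hhoohhoohhohhoohho.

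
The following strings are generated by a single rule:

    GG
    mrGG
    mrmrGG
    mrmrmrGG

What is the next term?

The strings grow by a fixed prefix mr each time.
So the next term is mr·mrmrmrGG.

mrmrmrmrGG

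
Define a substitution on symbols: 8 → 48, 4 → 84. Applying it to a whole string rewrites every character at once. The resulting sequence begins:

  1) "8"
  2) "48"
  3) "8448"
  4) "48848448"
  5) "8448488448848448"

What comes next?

Replace each of the 16 characters of 8448488448848448 in place — 48 84 84 48 84 48 48 84 84 48 48 84 48 84 84 48 — and concatenate.

48848448844848848448488448848448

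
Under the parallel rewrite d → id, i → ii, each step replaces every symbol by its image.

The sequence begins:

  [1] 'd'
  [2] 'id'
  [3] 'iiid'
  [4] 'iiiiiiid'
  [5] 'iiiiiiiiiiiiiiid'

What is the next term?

Replace each of the 16 characters of iiiiiiiiiiiiiiid in place — ii ii ii ii ii ii ii ii ii ii ii ii ii ii ii id — and concatenate.

iiiiiiiiiiiiiiiiiiiiiiiiiiiiiiid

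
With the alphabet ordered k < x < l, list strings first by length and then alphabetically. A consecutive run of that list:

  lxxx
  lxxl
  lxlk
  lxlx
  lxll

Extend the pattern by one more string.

llkk

Treat lxll as a base-3 numeral over the given alphabet and add one, carrying through any trailing l's.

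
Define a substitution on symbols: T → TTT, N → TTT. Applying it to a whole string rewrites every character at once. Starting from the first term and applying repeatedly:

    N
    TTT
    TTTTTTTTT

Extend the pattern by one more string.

Apply φ to TTTTTTTTT symbol by symbol: T→TTT, T→TTT, T→TTT, T→TTT, T→TTT, T→TTT, T→TTT, T→TTT, T→TTT; joined: TTT TTT TTT TTT TTT TTT TTT TTT TTT.

TTTTTTTTTTTTTTTTTTTTTTTTTTT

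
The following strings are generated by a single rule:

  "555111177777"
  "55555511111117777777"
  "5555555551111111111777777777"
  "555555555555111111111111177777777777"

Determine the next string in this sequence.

55555555555555511111111111111117777777777777

The n-th term is 3n 5's then 3n+1 1's then 2n+3 7's (n = 1, 2, …).
At n = 5 the blocks have lengths 15, 16, 13.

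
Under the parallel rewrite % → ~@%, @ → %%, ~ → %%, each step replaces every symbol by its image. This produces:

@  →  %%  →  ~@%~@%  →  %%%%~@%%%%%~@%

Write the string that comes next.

φ(%%%%~@%%%%%~@%) expands symbol-by-symbol to ~@% ~@% ~@% ~@% %% %% ~@% ~@% ~@% ~@% ~@% %% %% ~@%; joining the 14 pieces gives the next term.

~@%~@%~@%~@%%%%%~@%~@%~@%~@%~@%%%%%~@%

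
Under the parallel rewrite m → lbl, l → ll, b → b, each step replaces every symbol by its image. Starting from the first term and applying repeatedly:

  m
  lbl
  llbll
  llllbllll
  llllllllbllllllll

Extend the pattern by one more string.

Replace each of the 17 characters of llllllllbllllllll in place — ll ll ll ll ll ll ll ll b ll ll ll ll ll ll ll ll — and concatenate.

llllllllllllllllbllllllllllllllll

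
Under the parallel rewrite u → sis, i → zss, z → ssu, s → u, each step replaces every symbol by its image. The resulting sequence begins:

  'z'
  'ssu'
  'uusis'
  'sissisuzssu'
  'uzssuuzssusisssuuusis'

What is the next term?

φ(uzssuuzssusisssuuusis) expands symbol-by-symbol to sis ssu u u sis sis ssu u u sis u zss u u u sis sis sis u zss u; joining the 21 pieces gives the next term.

sisssuuusississsuuusisuzssuuusississisuzssu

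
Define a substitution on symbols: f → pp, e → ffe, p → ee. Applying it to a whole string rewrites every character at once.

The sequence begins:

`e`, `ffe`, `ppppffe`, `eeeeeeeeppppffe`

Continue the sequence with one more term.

φ(eeeeeeeeppppffe) expands symbol-by-symbol to ffe ffe ffe ffe ffe ffe ffe ffe ee ee ee ee pp pp ffe; joining the 15 pieces gives the next term.

ffeffeffeffeffeffeffeffeeeeeeeeeppppffe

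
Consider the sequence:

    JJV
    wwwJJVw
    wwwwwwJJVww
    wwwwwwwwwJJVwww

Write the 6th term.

s(k+1) = www·s(k)·w, so each term gains www as a prefix and w as a suffix.
From wwwwwwwwwJJVwww, 2 further steps: wwwwwwwwwJJVwww → wwwwwwwwwwwwJJVwwww → (answer).

wwwwwwwwwwwwwwwJJVwwwww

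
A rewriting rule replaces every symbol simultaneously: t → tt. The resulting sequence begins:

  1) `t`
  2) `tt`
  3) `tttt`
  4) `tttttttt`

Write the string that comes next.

Apply φ to tttttttt symbol by symbol: t→tt, t→tt, t→tt, t→tt, t→tt, t→tt, t→tt, t→tt; joined: tt tt tt tt tt tt tt tt.

tttttttttttttttt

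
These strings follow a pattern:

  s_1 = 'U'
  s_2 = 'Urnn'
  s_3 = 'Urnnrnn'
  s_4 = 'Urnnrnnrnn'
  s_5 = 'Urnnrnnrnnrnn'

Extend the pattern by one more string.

Urnnrnnrnnrnnrnn

The strings grow by a fixed suffix rnn each time.
So the next term is Urnnrnnrnnrnn·rnn.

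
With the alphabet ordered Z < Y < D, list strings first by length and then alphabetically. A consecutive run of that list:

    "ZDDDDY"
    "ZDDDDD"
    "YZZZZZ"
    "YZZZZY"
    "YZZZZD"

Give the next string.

Treat YZZZZD as a base-3 numeral over the given alphabet and add one, carrying through any trailing D's.

YZZZYZ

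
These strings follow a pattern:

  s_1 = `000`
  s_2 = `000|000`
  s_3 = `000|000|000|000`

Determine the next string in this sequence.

Each string is two copies of the previous one joined by '|'.
So the next term is two copies of 000|000|000|000 with '|' between the halves.

000|000|000|000|000|000|000|000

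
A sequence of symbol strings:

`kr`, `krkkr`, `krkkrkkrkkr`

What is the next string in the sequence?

s(k+1) = s(k)·k·s(k) — each term doubles the last with 'k' between the halves.
One more doubling of krkkrkkrkkr gives the answer.

krkkrkkrkkrkkrkkrkkrkkr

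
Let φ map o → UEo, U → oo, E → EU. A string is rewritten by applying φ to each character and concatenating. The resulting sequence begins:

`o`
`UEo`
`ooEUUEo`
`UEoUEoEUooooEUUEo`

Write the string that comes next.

ooEUUEoooEUUEoEUooUEoUEoUEoUEoEUooooEUUEo

φ(UEoUEoEUooooEUUEo) expands symbol-by-symbol to oo EU UEo oo EU UEo EU oo UEo UEo UEo UEo EU oo oo EU UEo; joining the 17 pieces gives the next term.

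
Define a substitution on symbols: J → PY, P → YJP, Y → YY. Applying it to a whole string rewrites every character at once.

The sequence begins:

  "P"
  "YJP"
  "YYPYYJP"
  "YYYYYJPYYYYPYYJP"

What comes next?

Rewriting the 16 symbols of YYYYYJPYYYYPYYJP one by one yields YY YY YY YY YY PY YJP YY YY YY YY YJP YY YY PY YJP; concatenated:

YYYYYYYYYYPYYJPYYYYYYYYYJPYYYYPYYJP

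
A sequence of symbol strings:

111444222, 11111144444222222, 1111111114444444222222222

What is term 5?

The n-th term is 3n 1's then 2n+1 4's then 3n 2's (n = 1, 2, …).
Setting n = 5 gives 15, 11, 15 characters in each block.

11111111111111144444444444222222222222222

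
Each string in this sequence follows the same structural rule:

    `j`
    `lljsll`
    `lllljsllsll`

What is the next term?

s(k+1) = ll·s(k)·sll, so each term gains ll as a prefix and sll as a suffix.
Applying this once more to lllljsllsll:

lllllljsllsllsll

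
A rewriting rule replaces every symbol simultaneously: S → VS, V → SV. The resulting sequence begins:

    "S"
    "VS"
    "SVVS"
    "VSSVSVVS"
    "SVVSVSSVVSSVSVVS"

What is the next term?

VSSVSVVSSVVSVSSVSVVSVSSVVSSVSVVS

φ(SVVSVSSVVSSVSVVS) expands symbol-by-symbol to VS SV SV VS SV VS VS SV SV VS VS SV VS SV SV VS; joining the 16 pieces gives the next term.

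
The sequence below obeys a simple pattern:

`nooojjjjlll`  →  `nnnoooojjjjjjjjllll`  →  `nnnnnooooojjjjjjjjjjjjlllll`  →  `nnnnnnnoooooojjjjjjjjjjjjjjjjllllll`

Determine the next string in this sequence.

Term n consists of 2n-1 n's, followed by n+2 o's, followed by 4n j's, followed by n+2 l's (n = 1, 2, …).
At n = 5 the blocks have lengths 9, 7, 20, 7.

nnnnnnnnnooooooojjjjjjjjjjjjjjjjjjjjlllllll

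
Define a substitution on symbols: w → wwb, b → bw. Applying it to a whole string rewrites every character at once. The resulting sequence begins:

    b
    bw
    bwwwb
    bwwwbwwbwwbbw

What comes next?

bwwwbwwbwwbbwwwbwwbbwwwbwwbbwbwwwb

Replace each of the 13 characters of bwwwbwwbwwbbw in place — bw wwb wwb wwb bw wwb wwb bw wwb wwb bw bw wwb — and concatenate.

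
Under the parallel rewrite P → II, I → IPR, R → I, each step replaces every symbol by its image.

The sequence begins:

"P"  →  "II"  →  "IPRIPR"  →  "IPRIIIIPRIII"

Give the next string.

Expanding IPRIIIIPRIII: I→IPR, P→II, R→I, I→IPR, I→IPR, I→IPR, I→IPR, P→II, R→I, I→IPR, I→IPR, I→IPR. Concatenated: IPR II I IPR IPR IPR IPR II I IPR IPR IPR.

IPRIIIIPRIPRIPRIPRIIIIPRIPRIPR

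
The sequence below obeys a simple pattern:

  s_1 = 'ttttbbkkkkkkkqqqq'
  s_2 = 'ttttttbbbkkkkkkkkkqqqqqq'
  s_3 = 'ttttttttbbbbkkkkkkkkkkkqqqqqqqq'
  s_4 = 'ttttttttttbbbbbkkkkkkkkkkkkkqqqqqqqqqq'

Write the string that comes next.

Reading off run lengths: t runs 4, 6, 8, 10; b runs 2, 3, 4, 5; k runs 7, 9, 11, 13; q runs 4, 6, 8, 10 — each is linear in n, where the shown terms are n = 2, 3, 4, 5.
At n = 6 the blocks have lengths 12, 6, 15, 12.

ttttttttttttbbbbbbkkkkkkkkkkkkkkkqqqqqqqqqqqq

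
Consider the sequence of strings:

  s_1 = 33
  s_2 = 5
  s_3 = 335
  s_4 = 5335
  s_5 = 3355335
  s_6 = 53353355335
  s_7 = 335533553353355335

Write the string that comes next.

53353355335335533553353355335

Each term (from the third on) is the two preceding terms concatenated in order: term 3 = 33·5 = 335.
Continuing: 53353355335 · 335533553353355335 gives term 8.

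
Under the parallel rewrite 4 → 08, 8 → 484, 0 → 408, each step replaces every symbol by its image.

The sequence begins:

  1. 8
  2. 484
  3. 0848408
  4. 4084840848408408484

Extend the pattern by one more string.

Replace each of the 19 characters of 4084840848408408484 in place — 08 408 484 08 484 08 408 484 08 484 08 408 484 08 408 484 08 484 08 — and concatenate.

0840848408484084084840848408408484084084840848408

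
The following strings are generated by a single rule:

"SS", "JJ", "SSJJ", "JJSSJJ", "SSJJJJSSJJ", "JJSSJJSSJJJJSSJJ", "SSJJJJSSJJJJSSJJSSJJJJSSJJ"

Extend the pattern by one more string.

JJSSJJSSJJJJSSJJSSJJJJSSJJJJSSJJSSJJJJSSJJ

This is a Fibonacci-style word recurrence s(k) = s(k−2)·s(k−1): e.g. SS·JJ = SSJJ.
Continuing: JJSSJJSSJJJJSSJJ · SSJJJJSSJJJJSSJJSSJJJJSSJJ gives term 8.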